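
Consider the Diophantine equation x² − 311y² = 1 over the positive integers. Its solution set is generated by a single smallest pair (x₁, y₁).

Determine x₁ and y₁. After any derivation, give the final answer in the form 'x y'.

16883880 957397

√311 → a₀=17, period (1,1,1,2,1,…,1,1,34); ℓ=16 even so k=15
step 0: (17, 1)  from 17·(1,0) + (0,1)
…
step 3: (53, 3)  from 1·(35,2) + (18,1)
step 4: (141, 8)  from 2·(53,3) + (35,2)
step 5: (194, 11)  from 1·(141,8) + (53,3)
…
step 7: (4109, 233)  from 3·(1305,74) + (194,11)
…
step 9: (217583, 12338)  from 3·(71158,4035) + (4109,233)
…
step 12: (4565134, 258865)  from 2·(1594239,90401) + (1376656,78063)
…
step 14: (10724507, 608131)  from 1·(6159373,349266) + (4565134,258865)
step 15: (16883880, 957397)  from 1·(10724507,608131) + (6159373,349266)
→ (16883880, 957397).  Check: 16883880²=285065403854400, 311·957397²=285065403854399, difference 1.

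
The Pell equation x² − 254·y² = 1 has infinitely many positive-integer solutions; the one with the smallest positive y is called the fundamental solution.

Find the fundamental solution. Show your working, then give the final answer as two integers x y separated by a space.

255 16

[15; 1,14,1,30] for √254; ℓ=4 ⇒ convergent index 3
i=0: a=15 ⇒ p=15, q=1
i=1: a=1 ⇒ p=16, q=1
i=2: a=14 ⇒ p=239, q=15
i=3: a=1 ⇒ p=255, q=16
fundamental: x₁=255, y₁=16  (since 65025 − 254·256 = 1)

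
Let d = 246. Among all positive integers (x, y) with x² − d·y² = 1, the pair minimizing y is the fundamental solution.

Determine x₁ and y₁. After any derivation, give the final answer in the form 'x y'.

d=246: √d = [15; 1,2,5,1,14,1,5,2,1,30] (ℓ=10, even), read p_9/q_9
k=0  a_k=15  p_k/q_k = 15/1
…
k=2  a_k=2  p_k/q_k = 47/3
k=3  a_k=5  p_k/q_k = 251/16
k=4  a_k=1  p_k/q_k = 298/19
k=5  a_k=14  p_k/q_k = 4423/282
k=6  a_k=1  p_k/q_k = 4721/301
k=7  a_k=5  p_k/q_k = 28028/1787
k=8  a_k=2  p_k/q_k = 60777/3875
k=9  a_k=1  p_k/q_k = 88805/5662
(x₁, y₁) = (88805, 5662);  88805² − 246·5662² = 1 ✓

88805 5662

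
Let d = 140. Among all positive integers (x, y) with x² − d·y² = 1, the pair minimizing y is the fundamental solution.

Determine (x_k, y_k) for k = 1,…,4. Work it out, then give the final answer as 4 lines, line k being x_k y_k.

71 6
10081 852
1431431 120978
203253121 17178024

d=140: √d = [11; 1,4,1,22] (ℓ=4, even), read p_3/q_3
step 0: (11, 1)  from 11·(1,0) + (0,1)
…
step 2: (59, 5)  from 4·(12,1) + (11,1)
step 3: (71, 6)  from 1·(59,5) + (12,1)
(x₁, y₁) = (71, 6);  71² − 140·6² = 1 ✓
(71+6√140)^2 = 10081 + 852√140
(71+6√140)^3 = 1431431 + 120978√140
(71+6√140)^4 = 203253121 + 17178024√140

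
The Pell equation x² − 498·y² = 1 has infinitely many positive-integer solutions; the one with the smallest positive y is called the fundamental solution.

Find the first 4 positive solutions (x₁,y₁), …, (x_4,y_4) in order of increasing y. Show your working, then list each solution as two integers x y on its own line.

179777 8056
64639539457 2896567024
23241404969742401 1041472259739240
8356540122426119709697 374465516875386131936

[22; 3,6,22,6,3,44] for √498; ℓ=6 ⇒ convergent index 5
i=0: a=22 ⇒ p=22, q=1
i=1: a=3 ⇒ p=67, q=3
i=2: a=6 ⇒ p=424, q=19
i=3: a=22 ⇒ p=9395, q=421
i=4: a=6 ⇒ p=56794, q=2545
i=5: a=3 ⇒ p=179777, q=8056
→ (179777, 8056).  Check: 179777²=32319769729, 498·8056²=32319769728, difference 1.
(x_2, y_2) = (179777·179777 + 498·8056·8056, 179777·8056 + 8056·179777) = (64639539457, 2896567024)
(x_3, y_3) = (179777·64639539457 + 498·8056·2896567024, 179777·2896567024 + 8056·64639539457) = (23241404969742401, 1041472259739240)
(x_4, y_4) = (179777·23241404969742401 + 498·8056·1041472259739240, 179777·1041472259739240 + 8056·23241404969742401) = (8356540122426119709697, 374465516875386131936)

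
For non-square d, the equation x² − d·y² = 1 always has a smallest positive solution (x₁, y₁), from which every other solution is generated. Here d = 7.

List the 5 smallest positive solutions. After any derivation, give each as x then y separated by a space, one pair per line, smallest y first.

√7 → a₀=2, period (1,1,1,4); ℓ=4 even so k=3
step 0: (2, 1)  from 2·(1,0) + (0,1)
step 1: (3, 1)  from 1·(2,1) + (1,0)
step 2: (5, 2)  from 1·(3,1) + (2,1)
step 3: (8, 3)  from 1·(5,2) + (3,1)
fundamental: x₁=8, y₁=3  (since 64 − 7·9 = 1)
(x_2, y_2) = (8·8 + 7·3·3, 8·3 + 3·8) = (127, 48)
(x_3, y_3) = (8·127 + 7·3·48, 8·48 + 3·127) = (2024, 765)
(x_4, y_4) = (8·2024 + 7·3·765, 8·765 + 3·2024) = (32257, 12192)
(x_5, y_5) = (8·32257 + 7·3·12192, 8·12192 + 3·32257) = (514088, 194307)

8 3
127 48
2024 765
32257 12192
514088 194307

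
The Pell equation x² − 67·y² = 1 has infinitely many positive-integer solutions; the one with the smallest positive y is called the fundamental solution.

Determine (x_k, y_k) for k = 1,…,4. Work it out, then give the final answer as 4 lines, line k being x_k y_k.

48842 5967
4771081927 582880428
466058366908226 56938091722785
45526445508292066657 5561940551265649512

[8; 5,2,1,1,7,1,1,2,5,16] for √67; ℓ=10 ⇒ convergent index 9
i=0: a=8 ⇒ p=8, q=1
…
i=2: a=2 ⇒ p=90, q=11
i=3: a=1 ⇒ p=131, q=16
…
i=8: a=2 ⇒ p=9053, q=1106
i=9: a=5 ⇒ p=48842, q=5967
fundamental: x₁=48842, y₁=5967  (since 2385540964 − 67·35605089 = 1)
k=2:  x_2 = 48842·48842+67·5967·5967 = 4771081927,  y_2 = 48842·5967+5967·48842 = 582880428
k=3:  x_3 = 48842·4771081927+67·5967·582880428 = 466058366908226,  y_3 = 48842·582880428+5967·4771081927 = 56938091722785
k=4:  x_4 = 48842·466058366908226+67·5967·56938091722785 = 45526445508292066657,  y_4 = 48842·56938091722785+5967·466058366908226 = 5561940551265649512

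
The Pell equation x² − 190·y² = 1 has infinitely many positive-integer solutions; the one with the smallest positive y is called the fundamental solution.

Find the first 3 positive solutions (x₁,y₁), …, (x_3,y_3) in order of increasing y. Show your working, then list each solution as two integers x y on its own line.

√190 = [13; 1,3,1,1,1,…,3,1,26, …], period ℓ=14 (even) → k=13
k=0  a_k=13  p_k/q_k = 13/1
…
k=2  a_k=3  p_k/q_k = 55/4
…
k=4  a_k=1  p_k/q_k = 124/9
k=5  a_k=1  p_k/q_k = 193/14
…
k=10  a_k=1  p_k/q_k = 7085/514
…
k=12  a_k=3  p_k/q_k = 40787/2959
k=13  a_k=1  p_k/q_k = 52021/3774
fundamental: x₁=52021, y₁=3774  (since 2706184441 − 190·14243076 = 1)
k=2:  x_2 = 52021·52021+190·3774·3774 = 5412368881,  y_2 = 52021·3774+3774·52021 = 392654508
k=3:  x_3 = 52021·5412368881+190·3774·392654508 = 563113683064981,  y_3 = 52021·392654508+3774·5412368881 = 40852560317562

52021 3774
5412368881 392654508
563113683064981 40852560317562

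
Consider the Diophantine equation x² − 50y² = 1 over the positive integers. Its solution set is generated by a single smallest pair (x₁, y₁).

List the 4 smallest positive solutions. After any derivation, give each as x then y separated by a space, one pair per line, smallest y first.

99 14
19601 2772
3880899 548842
768398401 108667944

[7; 14] for √50; ℓ=1 ⇒ convergent index 1
a_0=7:  p_0=7·1+0=7,  q_0=7·0+1=1
a_1=14:  p_1=14·7+1=99,  q_1=14·1+0=14
→ (99, 14).  Check: 99²=9801, 50·14²=9800, difference 1.
k=2:  x_2 = 99·99+50·14·14 = 19601,  y_2 = 99·14+14·99 = 2772
k=3:  x_3 = 99·19601+50·14·2772 = 3880899,  y_3 = 99·2772+14·19601 = 548842
k=4:  x_4 = 99·3880899+50·14·548842 = 768398401,  y_4 = 99·548842+14·3880899 = 108667944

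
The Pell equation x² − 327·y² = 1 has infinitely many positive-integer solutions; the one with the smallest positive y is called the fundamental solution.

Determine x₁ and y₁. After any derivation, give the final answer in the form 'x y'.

√327 = [18; 12,36, …], period ℓ=2 (even) → k=1
a_0=18:  p_0=18·1+0=18,  q_0=18·0+1=1
a_1=12:  p_1=12·18+1=217,  q_1=12·1+0=12
(x₁, y₁) = (217, 12);  217² − 327·12² = 1 ✓

217 12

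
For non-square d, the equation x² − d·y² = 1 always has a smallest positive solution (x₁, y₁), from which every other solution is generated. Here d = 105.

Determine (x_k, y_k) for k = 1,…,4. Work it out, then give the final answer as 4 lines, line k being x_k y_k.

41 4
3361 328
275561 26892
22592641 2204816

[10; 4,20] for √105; ℓ=2 ⇒ convergent index 1
k=0  a_k=10  p_k/q_k = 10/1
k=1  a_k=4  p_k/q_k = 41/4
(x₁, y₁) = (41, 4);  41² − 105·4² = 1 ✓
k=2:  x_2 = 41·41+105·4·4 = 3361,  y_2 = 41·4+4·41 = 328
k=3:  x_3 = 41·3361+105·4·328 = 275561,  y_3 = 41·328+4·3361 = 26892
k=4:  x_4 = 41·275561+105·4·26892 = 22592641,  y_4 = 41·26892+4·275561 = 2204816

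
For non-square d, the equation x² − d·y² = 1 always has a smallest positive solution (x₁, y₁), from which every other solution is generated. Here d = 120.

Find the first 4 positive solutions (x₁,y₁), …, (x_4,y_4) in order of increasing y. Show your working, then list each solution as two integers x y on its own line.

11 1
241 22
5291 483
116161 10604

√120 = [10; 1,20, …], period ℓ=2 (even) → k=1
a_0=10:  p_0=10·1+0=10,  q_0=10·0+1=1
a_1=1:  p_1=1·10+1=11,  q_1=1·1+0=1
→ (11, 1).  Check: 11²=121, 120·1²=120, difference 1.
(x_2, y_2) = (11·11 + 120·1·1, 11·1 + 1·11) = (241, 22)
(x_3, y_3) = (11·241 + 120·1·22, 11·22 + 1·241) = (5291, 483)
(x_4, y_4) = (11·5291 + 120·1·483, 11·483 + 1·5291) = (116161, 10604)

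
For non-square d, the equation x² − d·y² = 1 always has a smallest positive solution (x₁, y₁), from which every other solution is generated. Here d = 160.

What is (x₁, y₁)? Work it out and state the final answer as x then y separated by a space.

√160 → a₀=12, period (1,1,1,5,1,1,1,24); ℓ=8 even so k=7
step 0: (12, 1)  from 12·(1,0) + (0,1)
…
step 2: (25, 2)  from 1·(13,1) + (12,1)
…
step 4: (215, 17)  from 5·(38,3) + (25,2)
…
step 6: (468, 37)  from 1·(253,20) + (215,17)
step 7: (721, 57)  from 1·(468,37) + (253,20)
fundamental: x₁=721, y₁=57  (since 519841 − 160·3249 = 1)

721 57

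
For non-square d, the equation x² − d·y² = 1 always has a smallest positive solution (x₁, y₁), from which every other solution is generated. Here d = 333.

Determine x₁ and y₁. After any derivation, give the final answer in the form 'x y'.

73 4

d=333: √d = [18; 4,36] (ℓ=2, even), read p_1/q_1
k=0  a_k=18  p_k/q_k = 18/1
k=1  a_k=4  p_k/q_k = 73/4
→ (73, 4).  Check: 73²=5329, 333·4²=5328, difference 1.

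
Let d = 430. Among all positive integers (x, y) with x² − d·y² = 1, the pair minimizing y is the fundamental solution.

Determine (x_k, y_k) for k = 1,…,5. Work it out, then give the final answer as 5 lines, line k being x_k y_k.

2862251 138030
16384961574001 790153011060
93795745300289010251 4523232492118854090
536933931562978654798296001 25893253447598574322902120
3073679365100040639604854765306251 148225981147280410676109712890150

√430 = [20; 1,2,1,3,1,…,2,1,40, …], period ℓ=14 (even) → k=13
step 0: (20, 1)  from 20·(1,0) + (0,1)
…
step 2: (62, 3)  from 2·(21,1) + (20,1)
step 3: (83, 4)  from 1·(62,3) + (21,1)
…
step 6: (2675, 129)  from 6·(394,19) + (311,15)
step 7: (21794, 1051)  from 8·(2675,129) + (394,19)
…
step 10: (599138, 28893)  from 3·(155233,7486) + (133439,6435)
step 11: (754371, 36379)  from 1·(599138,28893) + (155233,7486)
step 12: (2107880, 101651)  from 2·(754371,36379) + (599138,28893)
step 13: (2862251, 138030)  from 1·(2107880,101651) + (754371,36379)
fundamental: x₁=2862251, y₁=138030  (since 8192480787001 − 430·19052280900 = 1)
(x_2, y_2) = (2862251·2862251 + 430·138030·138030, 2862251·138030 + 138030·2862251) = (16384961574001, 790153011060)
(x_3, y_3) = (2862251·16384961574001 + 430·138030·790153011060, 2862251·790153011060 + 138030·16384961574001) = (93795745300289010251, 4523232492118854090)
(x_4, y_4) = (2862251·93795745300289010251 + 430·138030·4523232492118854090, 2862251·4523232492118854090 + 138030·93795745300289010251) = (536933931562978654798296001, 25893253447598574322902120)
(x_5, y_5) = (2862251·536933931562978654798296001 + 430·138030·25893253447598574322902120, 2862251·25893253447598574322902120 + 138030·536933931562978654798296001) = (3073679365100040639604854765306251, 148225981147280410676109712890150)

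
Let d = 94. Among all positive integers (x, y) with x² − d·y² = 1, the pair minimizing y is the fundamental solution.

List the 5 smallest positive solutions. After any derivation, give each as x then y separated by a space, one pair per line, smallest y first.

√94 = [9; 1,2,3,1,1,…,2,1,18, …], period ℓ=16 (even) → k=15
a_0=9:  p_0=9·1+0=9,  q_0=9·0+1=1
…
a_4=1:  p_4=1·97+29=126,  q_4=1·10+3=13
…
a_7=1:  p_7=1·1241+223=1464,  q_7=1·128+23=151
…
a_10=5:  p_10=5·14417+12953=85038,  q_10=5·1487+1336=8771
…
a_14=2:  p_14=2·652934+184493=1490361,  q_14=2·67345+19029=153719
a_15=1:  p_15=1·1490361+652934=2143295,  q_15=1·153719+67345=221064
→ (2143295, 221064).  Check: 2143295²=4593713457025, 94·221064²=4593713457024, difference 1.
n=2: (2143295,221064)∘(2143295,221064) = (2143295·2143295+94·221064·221064, 2143295·221064+221064·2143295) = (9187426914049,947610731760)
n=3: (9187426914049,947610731760)∘(2143295,221064) = (2143295·9187426914049+94·221064·947610731760, 2143295·947610731760+221064·9187426914049) = (39382732335491159615,4062018686654877336)
n=4: (39382732335491159615,4062018686654877336)∘(2143295,221064) = (2143295·39382732335491159615+94·221064·4062018686654877336, 2143295·4062018686654877336+221064·39382732335491159615) = (168817626601983862467148801,17412208682026983028992480)
n=5: (168817626601983862467148801,17412208682026983028992480)∘(2143295,221064) = (2143295·168817626601983862467148801+94·221064·17412208682026983028992480, 2143295·17412208682026983028992480+221064·168817626601983862467148801) = (723651950015758622280719887718975,74638999614285983163562219965864)

2143295 221064
9187426914049 947610731760
39382732335491159615 4062018686654877336
168817626601983862467148801 17412208682026983028992480
723651950015758622280719887718975 74638999614285983163562219965864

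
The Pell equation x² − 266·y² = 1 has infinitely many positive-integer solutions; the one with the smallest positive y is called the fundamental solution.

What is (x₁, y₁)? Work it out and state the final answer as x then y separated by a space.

685 42

√266 = [16; 3,4,3,32, …], period ℓ=4 (even) → k=3
step 0: (16, 1)  from 16·(1,0) + (0,1)
step 1: (49, 3)  from 3·(16,1) + (1,0)
step 2: (212, 13)  from 4·(49,3) + (16,1)
step 3: (685, 42)  from 3·(212,13) + (49,3)
fundamental: x₁=685, y₁=42  (since 469225 − 266·1764 = 1)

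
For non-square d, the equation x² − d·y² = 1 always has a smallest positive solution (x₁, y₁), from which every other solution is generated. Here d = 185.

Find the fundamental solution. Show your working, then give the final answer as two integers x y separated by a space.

9249 680

[13; 1,1,1,1,26] for √185; ℓ=5 ⇒ convergent index 9
k=0  a_k=13  p_k/q_k = 13/1
…
k=2  a_k=1  p_k/q_k = 27/2
…
k=4  a_k=1  p_k/q_k = 68/5
k=5  a_k=26  p_k/q_k = 1809/133
k=6  a_k=1  p_k/q_k = 1877/138
k=7  a_k=1  p_k/q_k = 3686/271
k=8  a_k=1  p_k/q_k = 5563/409
k=9  a_k=1  p_k/q_k = 9249/680
→ (9249, 680).  Check: 9249²=85544001, 185·680²=85544000, difference 1.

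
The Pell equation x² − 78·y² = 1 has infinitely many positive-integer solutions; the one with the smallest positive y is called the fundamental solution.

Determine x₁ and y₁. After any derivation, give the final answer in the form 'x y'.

√78 = [8; 1,4,1,16, …], period ℓ=4 (even) → k=3
i=0: a=8 ⇒ p=8, q=1
…
i=2: a=4 ⇒ p=44, q=5
i=3: a=1 ⇒ p=53, q=6
(x₁, y₁) = (53, 6);  53² − 78·6² = 1 ✓

53 6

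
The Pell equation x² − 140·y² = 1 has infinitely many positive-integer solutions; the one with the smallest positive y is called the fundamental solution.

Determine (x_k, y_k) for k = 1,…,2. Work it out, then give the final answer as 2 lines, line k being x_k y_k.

71 6
10081 852

[11; 1,4,1,22] for √140; ℓ=4 ⇒ convergent index 3
i=0: a=11 ⇒ p=11, q=1
i=1: a=1 ⇒ p=12, q=1
i=2: a=4 ⇒ p=59, q=5
i=3: a=1 ⇒ p=71, q=6
fundamental: x₁=71, y₁=6  (since 5041 − 140·36 = 1)
(x_2, y_2) = (71·71 + 140·6·6, 71·6 + 6·71) = (10081, 852)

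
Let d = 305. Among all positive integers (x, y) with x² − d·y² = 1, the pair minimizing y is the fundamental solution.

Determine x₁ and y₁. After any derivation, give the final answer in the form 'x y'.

489 28

√305 → a₀=17, period (2,6,2,34); ℓ=4 even so k=3
step 0: (17, 1)  from 17·(1,0) + (0,1)
…
step 2: (227, 13)  from 6·(35,2) + (17,1)
step 3: (489, 28)  from 2·(227,13) + (35,2)
fundamental: x₁=489, y₁=28  (since 239121 − 305·784 = 1)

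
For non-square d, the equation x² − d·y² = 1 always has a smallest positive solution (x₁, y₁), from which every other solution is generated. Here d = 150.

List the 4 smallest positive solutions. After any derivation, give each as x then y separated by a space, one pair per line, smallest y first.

49 4
4801 392
470449 38412
46099201 3763984

d=150: √d = [12; 4,24] (ℓ=2, even), read p_1/q_1
step 0: (12, 1)  from 12·(1,0) + (0,1)
step 1: (49, 4)  from 4·(12,1) + (1,0)
fundamental: x₁=49, y₁=4  (since 2401 − 150·16 = 1)
(49+4√150)^2 = 4801 + 392√150
(49+4√150)^3 = 470449 + 38412√150
(49+4√150)^4 = 46099201 + 3763984√150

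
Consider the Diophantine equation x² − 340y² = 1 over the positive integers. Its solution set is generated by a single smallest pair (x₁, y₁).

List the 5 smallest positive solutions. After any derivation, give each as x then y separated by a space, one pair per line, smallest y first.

285769 15498
163327842721 8857695924
93348068572789129 5062509812995614
53351968415791425367681 2893416733491029538408
30492677324331251603220874249 1653697613020933530509635890

[18; 2,3,1,1,1,…,3,2,36] for √340; ℓ=14 ⇒ convergent index 13
i=0: a=18 ⇒ p=18, q=1
i=1: a=2 ⇒ p=37, q=2
…
i=5: a=1 ⇒ p=461, q=25
i=6: a=1 ⇒ p=756, q=41
…
i=9: a=1 ⇒ p=13774, q=747
…
i=11: a=1 ⇒ p=34813, q=1888
i=12: a=3 ⇒ p=125478, q=6805
i=13: a=2 ⇒ p=285769, q=15498
→ (285769, 15498).  Check: 285769²=81663921361, 340·15498²=81663921360, difference 1.
(285769+15498√340)^2 = 163327842721 + 8857695924√340
(285769+15498√340)^3 = 93348068572789129 + 5062509812995614√340
(285769+15498√340)^4 = 53351968415791425367681 + 2893416733491029538408√340
(285769+15498√340)^5 = 30492677324331251603220874249 + 1653697613020933530509635890√340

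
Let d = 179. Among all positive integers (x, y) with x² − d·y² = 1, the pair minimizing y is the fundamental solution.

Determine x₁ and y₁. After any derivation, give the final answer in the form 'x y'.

d=179: √d = [13; 2,1,1,1,3,…,1,2,26] (ℓ=14, even), read p_13/q_13
i=0: a=13 ⇒ p=13, q=1
i=1: a=2 ⇒ p=27, q=2
i=2: a=1 ⇒ p=40, q=3
i=3: a=1 ⇒ p=67, q=5
i=4: a=1 ⇒ p=107, q=8
i=5: a=3 ⇒ p=388, q=29
…
i=7: a=13 ⇒ p=26999, q=2018
i=8: a=5 ⇒ p=137042, q=10243
…
i=10: a=1 ⇒ p=575167, q=42990
…
i=12: a=1 ⇒ p=1588459, q=118727
i=13: a=2 ⇒ p=4190210, q=313191
→ (4190210, 313191).  Check: 4190210²=17557859844100, 179·313191²=17557859844099, difference 1.

4190210 313191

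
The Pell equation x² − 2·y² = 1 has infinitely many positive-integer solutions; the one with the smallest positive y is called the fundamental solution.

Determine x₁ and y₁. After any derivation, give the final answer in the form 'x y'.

√2 = [1; 2, …], period ℓ=1 (odd) → k=1
k=0  a_k=1  p_k/q_k = 1/1
k=1  a_k=2  p_k/q_k = 3/2
→ (3, 2).  Check: 3²=9, 2·2²=8, difference 1.

3 2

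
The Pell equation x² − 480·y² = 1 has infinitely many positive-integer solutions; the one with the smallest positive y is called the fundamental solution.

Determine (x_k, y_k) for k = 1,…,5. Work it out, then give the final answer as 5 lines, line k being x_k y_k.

√480 = [21; 1,9,1,42, …], period ℓ=4 (even) → k=3
a_0=21:  p_0=21·1+0=21,  q_0=21·0+1=1
…
a_2=9:  p_2=9·22+21=219,  q_2=9·1+1=10
a_3=1:  p_3=1·219+22=241,  q_3=1·10+1=11
(x₁, y₁) = (241, 11);  241² − 480·11² = 1 ✓
k=2:  x_2 = 241·241+480·11·11 = 116161,  y_2 = 241·11+11·241 = 5302
k=3:  x_3 = 241·116161+480·11·5302 = 55989361,  y_3 = 241·5302+11·116161 = 2555553
k=4:  x_4 = 241·55989361+480·11·2555553 = 26986755841,  y_4 = 241·2555553+11·55989361 = 1231771244
k=5:  x_5 = 241·26986755841+480·11·1231771244 = 13007560326001,  y_5 = 241·1231771244+11·26986755841 = 593711184055

241 11
116161 5302
55989361 2555553
26986755841 1231771244
13007560326001 593711184055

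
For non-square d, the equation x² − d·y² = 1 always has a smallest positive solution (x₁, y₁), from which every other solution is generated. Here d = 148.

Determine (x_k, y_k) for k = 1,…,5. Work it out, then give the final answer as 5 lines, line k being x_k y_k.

[12; 6,24] for √148; ℓ=2 ⇒ convergent index 1
k=0  a_k=12  p_k/q_k = 12/1
k=1  a_k=6  p_k/q_k = 73/6
fundamental: x₁=73, y₁=6  (since 5329 − 148·36 = 1)
(x_2, y_2) = (73·73 + 148·6·6, 73·6 + 6·73) = (10657, 876)
(x_3, y_3) = (73·10657 + 148·6·876, 73·876 + 6·10657) = (1555849, 127890)
(x_4, y_4) = (73·1555849 + 148·6·127890, 73·127890 + 6·1555849) = (227143297, 18671064)
(x_5, y_5) = (73·227143297 + 148·6·18671064, 73·18671064 + 6·227143297) = (33161365513, 2725847454)

73 6
10657 876
1555849 127890
227143297 18671064
33161365513 2725847454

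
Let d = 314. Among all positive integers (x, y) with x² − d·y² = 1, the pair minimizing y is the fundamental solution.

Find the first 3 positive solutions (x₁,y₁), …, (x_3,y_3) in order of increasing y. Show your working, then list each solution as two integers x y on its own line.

[17; 1,2,1,1,2,1,34] for √314; ℓ=7 ⇒ convergent index 13
k=0  a_k=17  p_k/q_k = 17/1
k=1  a_k=1  p_k/q_k = 18/1
k=2  a_k=2  p_k/q_k = 53/3
k=3  a_k=1  p_k/q_k = 71/4
k=4  a_k=1  p_k/q_k = 124/7
k=5  a_k=2  p_k/q_k = 319/18
k=6  a_k=1  p_k/q_k = 443/25
k=7  a_k=34  p_k/q_k = 15381/868
…
k=9  a_k=2  p_k/q_k = 47029/2654
k=10  a_k=1  p_k/q_k = 62853/3547
k=11  a_k=1  p_k/q_k = 109882/6201
k=12  a_k=2  p_k/q_k = 282617/15949
k=13  a_k=1  p_k/q_k = 392499/22150
fundamental: x₁=392499, y₁=22150  (since 154055465001 − 314·490622500 = 1)
(392499+22150√314)^2 = 308110930001 + 17387705700√314
(392499+22150√314)^3 = 241866463828532499 + 13649314199066450√314

392499 22150
308110930001 17387705700
241866463828532499 13649314199066450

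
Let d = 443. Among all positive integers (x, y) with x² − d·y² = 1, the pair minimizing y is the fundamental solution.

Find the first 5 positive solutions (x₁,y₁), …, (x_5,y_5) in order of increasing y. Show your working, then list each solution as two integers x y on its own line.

442 21
390727 18564
345402226 16410555
305335177057 14506912056
269915951116162 12824093846949

[21; 21,42] for √443; ℓ=2 ⇒ convergent index 1
a_0=21:  p_0=21·1+0=21,  q_0=21·0+1=1
a_1=21:  p_1=21·21+1=442,  q_1=21·1+0=21
fundamental: x₁=442, y₁=21  (since 195364 − 443·441 = 1)
k=2:  x_2 = 442·442+443·21·21 = 390727,  y_2 = 442·21+21·442 = 18564
k=3:  x_3 = 442·390727+443·21·18564 = 345402226,  y_3 = 442·18564+21·390727 = 16410555
k=4:  x_4 = 442·345402226+443·21·16410555 = 305335177057,  y_4 = 442·16410555+21·345402226 = 14506912056
k=5:  x_5 = 442·305335177057+443·21·14506912056 = 269915951116162,  y_5 = 442·14506912056+21·305335177057 = 12824093846949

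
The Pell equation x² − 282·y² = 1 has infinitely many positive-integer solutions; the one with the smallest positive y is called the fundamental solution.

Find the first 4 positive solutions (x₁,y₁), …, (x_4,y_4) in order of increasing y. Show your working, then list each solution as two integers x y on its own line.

2351 140
11054401 658280
51977791151 3095232420
244399562937601 14553782180560

[16; 1,3,1,4,1,3,1,32] for √282; ℓ=8 ⇒ convergent index 7
i=0: a=16 ⇒ p=16, q=1
i=1: a=1 ⇒ p=17, q=1
i=2: a=3 ⇒ p=67, q=4
…
i=5: a=1 ⇒ p=487, q=29
i=6: a=3 ⇒ p=1864, q=111
i=7: a=1 ⇒ p=2351, q=140
fundamental: x₁=2351, y₁=140  (since 5527201 − 282·19600 = 1)
n=2: (2351,140)∘(2351,140) = (2351·2351+282·140·140, 2351·140+140·2351) = (11054401,658280)
n=3: (11054401,658280)∘(2351,140) = (2351·11054401+282·140·658280, 2351·658280+140·11054401) = (51977791151,3095232420)
n=4: (51977791151,3095232420)∘(2351,140) = (2351·51977791151+282·140·3095232420, 2351·3095232420+140·51977791151) = (244399562937601,14553782180560)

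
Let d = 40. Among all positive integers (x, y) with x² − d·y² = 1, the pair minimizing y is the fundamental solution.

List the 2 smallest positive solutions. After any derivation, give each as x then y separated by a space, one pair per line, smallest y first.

√40 = [6; 3,12, …], period ℓ=2 (even) → k=1
i=0: a=6 ⇒ p=6, q=1
i=1: a=3 ⇒ p=19, q=3
fundamental: x₁=19, y₁=3  (since 361 − 40·9 = 1)
(x_2, y_2) = (19·19 + 40·3·3, 19·3 + 3·19) = (721, 114)

19 3
721 114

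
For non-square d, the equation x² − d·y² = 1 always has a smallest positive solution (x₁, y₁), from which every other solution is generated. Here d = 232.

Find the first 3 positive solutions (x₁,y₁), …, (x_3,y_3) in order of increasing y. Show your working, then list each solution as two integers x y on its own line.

d=232: √d = [15; 4,3,7,3,4,30] (ℓ=6, even), read p_5/q_5
i=0: a=15 ⇒ p=15, q=1
…
i=4: a=3 ⇒ p=4539, q=298
i=5: a=4 ⇒ p=19603, q=1287
fundamental: x₁=19603, y₁=1287  (since 384277609 − 232·1656369 = 1)
k=2:  x_2 = 19603·19603+232·1287·1287 = 768555217,  y_2 = 19603·1287+1287·19603 = 50458122
k=3:  x_3 = 19603·768555217+232·1287·50458122 = 30131975818099,  y_3 = 19603·50458122+1287·768555217 = 1978261129845

19603 1287
768555217 50458122
30131975818099 1978261129845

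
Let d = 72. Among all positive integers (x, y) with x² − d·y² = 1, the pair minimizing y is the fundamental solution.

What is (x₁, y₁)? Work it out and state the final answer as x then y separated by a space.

√72 = [8; 2,16, …], period ℓ=2 (even) → k=1
i=0: a=8 ⇒ p=8, q=1
i=1: a=2 ⇒ p=17, q=2
fundamental: x₁=17, y₁=2  (since 289 − 72·4 = 1)

17 2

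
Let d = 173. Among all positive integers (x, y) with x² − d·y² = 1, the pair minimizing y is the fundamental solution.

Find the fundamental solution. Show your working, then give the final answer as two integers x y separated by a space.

2499849 190060

√173 = [13; 6,1,1,6,26, …], period ℓ=5 (odd) → k=9
step 0: (13, 1)  from 13·(1,0) + (0,1)
…
step 2: (92, 7)  from 1·(79,6) + (13,1)
step 3: (171, 13)  from 1·(92,7) + (79,6)
step 4: (1118, 85)  from 6·(171,13) + (92,7)
…
step 6: (176552, 13423)  from 6·(29239,2223) + (1118,85)
step 7: (205791, 15646)  from 1·(176552,13423) + (29239,2223)
step 8: (382343, 29069)  from 1·(205791,15646) + (176552,13423)
step 9: (2499849, 190060)  from 6·(382343,29069) + (205791,15646)
→ (2499849, 190060).  Check: 2499849²=6249245022801, 173·190060²=6249245022800, difference 1.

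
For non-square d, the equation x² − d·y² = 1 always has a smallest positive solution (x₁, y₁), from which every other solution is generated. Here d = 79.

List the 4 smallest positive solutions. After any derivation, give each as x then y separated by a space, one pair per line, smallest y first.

√79 → a₀=8, period (1,7,1,16); ℓ=4 even so k=3
i=0: a=8 ⇒ p=8, q=1
i=1: a=1 ⇒ p=9, q=1
i=2: a=7 ⇒ p=71, q=8
i=3: a=1 ⇒ p=80, q=9
fundamental: x₁=80, y₁=9  (since 6400 − 79·81 = 1)
k=2:  x_2 = 80·80+79·9·9 = 12799,  y_2 = 80·9+9·80 = 1440
k=3:  x_3 = 80·12799+79·9·1440 = 2047760,  y_3 = 80·1440+9·12799 = 230391
k=4:  x_4 = 80·2047760+79·9·230391 = 327628801,  y_4 = 80·230391+9·2047760 = 36861120

80 9
12799 1440
2047760 230391
327628801 36861120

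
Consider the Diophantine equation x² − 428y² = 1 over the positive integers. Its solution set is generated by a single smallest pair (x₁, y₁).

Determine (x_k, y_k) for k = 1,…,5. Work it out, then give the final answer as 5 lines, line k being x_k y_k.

1850887 89466
6851565373537 331182912684
25362946559057703751 1225964295417811950
93887896135702420679780737 4538242753705644230486616
347551772829818329662915600223687 16799549031354731501369944644834

d=428: √d = [20; 1,2,4,1,5,10,5,1,4,2,1,40] (ℓ=12, even), read p_11/q_11
step 0: (20, 1)  from 20·(1,0) + (0,1)
…
step 5: (1924, 93)  from 5·(331,16) + (269,13)
…
step 8: (119350, 5769)  from 1·(99779,4823) + (19571,946)
step 9: (577179, 27899)  from 4·(119350,5769) + (99779,4823)
step 10: (1273708, 61567)  from 2·(577179,27899) + (119350,5769)
step 11: (1850887, 89466)  from 1·(1273708,61567) + (577179,27899)
(x₁, y₁) = (1850887, 89466);  1850887² − 428·89466² = 1 ✓
(x_2, y_2) = (1850887·1850887 + 428·89466·89466, 1850887·89466 + 89466·1850887) = (6851565373537, 331182912684)
(x_3, y_3) = (1850887·6851565373537 + 428·89466·331182912684, 1850887·331182912684 + 89466·6851565373537) = (25362946559057703751, 1225964295417811950)
(x_4, y_4) = (1850887·25362946559057703751 + 428·89466·1225964295417811950, 1850887·1225964295417811950 + 89466·25362946559057703751) = (93887896135702420679780737, 4538242753705644230486616)
(x_5, y_5) = (1850887·93887896135702420679780737 + 428·89466·4538242753705644230486616, 1850887·4538242753705644230486616 + 89466·93887896135702420679780737) = (347551772829818329662915600223687, 16799549031354731501369944644834)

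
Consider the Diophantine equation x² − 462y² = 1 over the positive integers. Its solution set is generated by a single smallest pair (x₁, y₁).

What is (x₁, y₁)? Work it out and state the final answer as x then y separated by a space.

43 2

d=462: √d = [21; 2,42] (ℓ=2, even), read p_1/q_1
a_0=21:  p_0=21·1+0=21,  q_0=21·0+1=1
a_1=2:  p_1=2·21+1=43,  q_1=2·1+0=2
→ (43, 2).  Check: 43²=1849, 462·2²=1848, difference 1.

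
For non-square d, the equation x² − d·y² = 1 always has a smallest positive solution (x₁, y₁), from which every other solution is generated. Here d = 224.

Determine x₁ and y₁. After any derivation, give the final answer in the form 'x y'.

[14; 1,28] for √224; ℓ=2 ⇒ convergent index 1
step 0: (14, 1)  from 14·(1,0) + (0,1)
step 1: (15, 1)  from 1·(14,1) + (1,0)
(x₁, y₁) = (15, 1);  15² − 224·1² = 1 ✓

15 1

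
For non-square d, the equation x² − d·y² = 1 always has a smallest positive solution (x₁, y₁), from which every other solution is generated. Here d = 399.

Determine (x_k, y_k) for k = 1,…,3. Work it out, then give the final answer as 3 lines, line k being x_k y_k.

√399 → a₀=19, period (1,38); ℓ=2 even so k=1
step 0: (19, 1)  from 19·(1,0) + (0,1)
step 1: (20, 1)  from 1·(19,1) + (1,0)
(x₁, y₁) = (20, 1);  20² − 399·1² = 1 ✓
(20+1√399)^2 = 799 + 40√399
(20+1√399)^3 = 31940 + 1599√399

20 1
799 40
31940 1599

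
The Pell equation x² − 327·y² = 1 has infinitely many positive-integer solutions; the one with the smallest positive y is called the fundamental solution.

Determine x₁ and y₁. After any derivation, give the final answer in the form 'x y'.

[18; 12,36] for √327; ℓ=2 ⇒ convergent index 1
k=0  a_k=18  p_k/q_k = 18/1
k=1  a_k=12  p_k/q_k = 217/12
→ (217, 12).  Check: 217²=47089, 327·12²=47088, difference 1.

217 12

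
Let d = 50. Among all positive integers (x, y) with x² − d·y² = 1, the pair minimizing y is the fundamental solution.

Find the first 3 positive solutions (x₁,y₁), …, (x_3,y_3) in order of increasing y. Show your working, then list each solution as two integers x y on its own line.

99 14
19601 2772
3880899 548842

√50 → a₀=7, period (14); ℓ=1 odd so k=1
i=0: a=7 ⇒ p=7, q=1
i=1: a=14 ⇒ p=99, q=14
→ (99, 14).  Check: 99²=9801, 50·14²=9800, difference 1.
(99+14√50)^2 = 19601 + 2772√50
(99+14√50)^3 = 3880899 + 548842√50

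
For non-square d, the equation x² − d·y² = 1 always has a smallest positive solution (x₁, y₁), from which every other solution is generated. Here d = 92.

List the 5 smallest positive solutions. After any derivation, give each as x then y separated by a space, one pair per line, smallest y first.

√92 = [9; 1,1,2,4,2,1,1,18, …], period ℓ=8 (even) → k=7
a_0=9:  p_0=9·1+0=9,  q_0=9·0+1=1
a_1=1:  p_1=1·9+1=10,  q_1=1·1+0=1
…
a_3=2:  p_3=2·19+10=48,  q_3=2·2+1=5
…
a_5=2:  p_5=2·211+48=470,  q_5=2·22+5=49
a_6=1:  p_6=1·470+211=681,  q_6=1·49+22=71
a_7=1:  p_7=1·681+470=1151,  q_7=1·71+49=120
(x₁, y₁) = (1151, 120);  1151² − 92·120² = 1 ✓
(1151+120√92)^2 = 2649601 + 276240√92
(1151+120√92)^3 = 6099380351 + 635904360√92
(1151+120√92)^4 = 14040770918401 + 1463851560480√92
(1151+120√92)^5 = 32321848554778751 + 3369785656320600√92

1151 120
2649601 276240
6099380351 635904360
14040770918401 1463851560480
32321848554778751 3369785656320600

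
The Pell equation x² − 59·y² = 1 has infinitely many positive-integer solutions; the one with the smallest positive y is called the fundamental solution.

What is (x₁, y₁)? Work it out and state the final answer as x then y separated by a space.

√59 → a₀=7, period (1,2,7,2,1,14); ℓ=6 even so k=5
a_0=7:  p_0=7·1+0=7,  q_0=7·0+1=1
a_1=1:  p_1=1·7+1=8,  q_1=1·1+0=1
a_2=2:  p_2=2·8+7=23,  q_2=2·1+1=3
a_3=7:  p_3=7·23+8=169,  q_3=7·3+1=22
a_4=2:  p_4=2·169+23=361,  q_4=2·22+3=47
a_5=1:  p_5=1·361+169=530,  q_5=1·47+22=69
fundamental: x₁=530, y₁=69  (since 280900 − 59·4761 = 1)

530 69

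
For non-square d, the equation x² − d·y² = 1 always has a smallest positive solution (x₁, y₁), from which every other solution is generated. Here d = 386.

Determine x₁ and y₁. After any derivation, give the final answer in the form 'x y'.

111555 5678

√386 → a₀=19, period (1,1,1,4,1,18,1,4,1,1,1,38); ℓ=12 even so k=11
step 0: (19, 1)  from 19·(1,0) + (0,1)
…
step 2: (39, 2)  from 1·(20,1) + (19,1)
…
step 8: (32771, 1668)  from 4·(6621,337) + (6287,320)
step 9: (39392, 2005)  from 1·(32771,1668) + (6621,337)
step 10: (72163, 3673)  from 1·(39392,2005) + (32771,1668)
step 11: (111555, 5678)  from 1·(72163,3673) + (39392,2005)
(x₁, y₁) = (111555, 5678);  111555² − 386·5678² = 1 ✓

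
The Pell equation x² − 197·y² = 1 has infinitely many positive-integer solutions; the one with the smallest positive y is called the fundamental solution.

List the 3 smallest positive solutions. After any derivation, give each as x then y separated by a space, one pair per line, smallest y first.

393 28
308897 22008
242792649 17298260

[14; 28] for √197; ℓ=1 ⇒ convergent index 1
i=0: a=14 ⇒ p=14, q=1
i=1: a=28 ⇒ p=393, q=28
fundamental: x₁=393, y₁=28  (since 154449 − 197·784 = 1)
(x_2, y_2) = (393·393 + 197·28·28, 393·28 + 28·393) = (308897, 22008)
(x_3, y_3) = (393·308897 + 197·28·22008, 393·22008 + 28·308897) = (242792649, 17298260)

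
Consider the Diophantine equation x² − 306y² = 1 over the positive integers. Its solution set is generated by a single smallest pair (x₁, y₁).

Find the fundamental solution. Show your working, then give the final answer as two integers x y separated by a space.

35 2

√306 → a₀=17, period (2,34); ℓ=2 even so k=1
a_0=17:  p_0=17·1+0=17,  q_0=17·0+1=1
a_1=2:  p_1=2·17+1=35,  q_1=2·1+0=2
fundamental: x₁=35, y₁=2  (since 1225 − 306·4 = 1)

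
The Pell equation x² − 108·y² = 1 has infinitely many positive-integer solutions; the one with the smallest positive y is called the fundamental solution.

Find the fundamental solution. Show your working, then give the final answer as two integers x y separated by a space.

1351 130

√108 → a₀=10, period (2,1,1,4,1,1,2,20); ℓ=8 even so k=7
step 0: (10, 1)  from 10·(1,0) + (0,1)
…
step 3: (52, 5)  from 1·(31,3) + (21,2)
step 4: (239, 23)  from 4·(52,5) + (31,3)
…
step 6: (530, 51)  from 1·(291,28) + (239,23)
step 7: (1351, 130)  from 2·(530,51) + (291,28)
→ (1351, 130).  Check: 1351²=1825201, 108·130²=1825200, difference 1.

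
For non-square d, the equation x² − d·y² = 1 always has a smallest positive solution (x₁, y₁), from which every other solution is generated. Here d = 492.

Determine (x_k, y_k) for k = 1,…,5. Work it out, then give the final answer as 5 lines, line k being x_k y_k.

29767 1342
1772148577 79894628
105503093353351 4756446782010
6281021157926249857 283170302640288712
373934313510478265633287 16858260792630501398198

[22; 5,1,1,10,1,1,5,44] for √492; ℓ=8 ⇒ convergent index 7
step 0: (22, 1)  from 22·(1,0) + (0,1)
…
step 2: (133, 6)  from 1·(111,5) + (22,1)
step 3: (244, 11)  from 1·(133,6) + (111,5)
…
step 6: (5390, 243)  from 1·(2817,127) + (2573,116)
step 7: (29767, 1342)  from 5·(5390,243) + (2817,127)
(x₁, y₁) = (29767, 1342);  29767² − 492·1342² = 1 ✓
(29767+1342√492)^2 = 1772148577 + 79894628√492
(29767+1342√492)^3 = 105503093353351 + 4756446782010√492
(29767+1342√492)^4 = 6281021157926249857 + 283170302640288712√492
(29767+1342√492)^5 = 373934313510478265633287 + 16858260792630501398198√492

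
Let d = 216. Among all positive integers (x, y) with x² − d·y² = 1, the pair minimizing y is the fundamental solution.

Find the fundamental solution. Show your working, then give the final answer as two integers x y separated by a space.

485 33

√216 → a₀=14, period (1,2,3,2,1,28); ℓ=6 even so k=5
a_0=14:  p_0=14·1+0=14,  q_0=14·0+1=1
a_1=1:  p_1=1·14+1=15,  q_1=1·1+0=1
…
a_3=3:  p_3=3·44+15=147,  q_3=3·3+1=10
a_4=2:  p_4=2·147+44=338,  q_4=2·10+3=23
a_5=1:  p_5=1·338+147=485,  q_5=1·23+10=33
(x₁, y₁) = (485, 33);  485² − 216·33² = 1 ✓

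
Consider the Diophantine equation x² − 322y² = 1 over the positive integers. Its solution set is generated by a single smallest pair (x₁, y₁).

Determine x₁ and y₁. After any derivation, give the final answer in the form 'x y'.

323 18

√322 → a₀=17, period (1,16,1,34); ℓ=4 even so k=3
k=0  a_k=17  p_k/q_k = 17/1
…
k=2  a_k=16  p_k/q_k = 305/17
k=3  a_k=1  p_k/q_k = 323/18
→ (323, 18).  Check: 323²=104329, 322·18²=104328, difference 1.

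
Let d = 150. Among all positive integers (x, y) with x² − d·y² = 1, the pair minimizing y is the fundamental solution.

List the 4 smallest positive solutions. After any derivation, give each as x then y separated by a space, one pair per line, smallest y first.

√150 = [12; 4,24, …], period ℓ=2 (even) → k=1
i=0: a=12 ⇒ p=12, q=1
i=1: a=4 ⇒ p=49, q=4
→ (49, 4).  Check: 49²=2401, 150·4²=2400, difference 1.
(x_2, y_2) = (49·49 + 150·4·4, 49·4 + 4·49) = (4801, 392)
(x_3, y_3) = (49·4801 + 150·4·392, 49·392 + 4·4801) = (470449, 38412)
(x_4, y_4) = (49·470449 + 150·4·38412, 49·38412 + 4·470449) = (46099201, 3763984)

49 4
4801 392
470449 38412
46099201 3763984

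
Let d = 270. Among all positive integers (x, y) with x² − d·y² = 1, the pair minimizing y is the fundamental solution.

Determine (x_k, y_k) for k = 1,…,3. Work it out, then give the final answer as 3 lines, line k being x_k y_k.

d=270: √d = [16; 2,3,6,3,2,32] (ℓ=6, even), read p_5/q_5
k=0  a_k=16  p_k/q_k = 16/1
k=1  a_k=2  p_k/q_k = 33/2
k=2  a_k=3  p_k/q_k = 115/7
k=3  a_k=6  p_k/q_k = 723/44
k=4  a_k=3  p_k/q_k = 2284/139
k=5  a_k=2  p_k/q_k = 5291/322
→ (5291, 322).  Check: 5291²=27994681, 270·322²=27994680, difference 1.
n=2: (5291,322)∘(5291,322) = (5291·5291+270·322·322, 5291·322+322·5291) = (55989361,3407404)
n=3: (55989361,3407404)∘(5291,322) = (5291·55989361+270·322·3407404, 5291·3407404+322·55989361) = (592479412811,36057148806)

5291 322
55989361 3407404
592479412811 36057148806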